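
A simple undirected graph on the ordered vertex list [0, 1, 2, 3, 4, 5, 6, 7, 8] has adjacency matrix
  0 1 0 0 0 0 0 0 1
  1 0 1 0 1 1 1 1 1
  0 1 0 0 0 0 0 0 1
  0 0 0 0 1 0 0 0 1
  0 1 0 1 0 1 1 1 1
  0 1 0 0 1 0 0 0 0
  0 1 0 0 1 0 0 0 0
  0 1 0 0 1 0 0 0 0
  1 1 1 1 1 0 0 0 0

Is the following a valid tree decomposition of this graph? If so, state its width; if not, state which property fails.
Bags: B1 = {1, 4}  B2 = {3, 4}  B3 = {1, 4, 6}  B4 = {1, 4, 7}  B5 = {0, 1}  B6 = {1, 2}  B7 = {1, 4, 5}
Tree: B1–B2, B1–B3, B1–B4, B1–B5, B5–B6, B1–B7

No — vertex 8 appears in no bag.

A tree decomposition must satisfy three properties: every vertex lies in some bag; for every edge, both endpoints lie together in some bag; and for every vertex, the bags containing it form a connected subtree. Here vertex 8 appears in no bag, so the decomposition is invalid.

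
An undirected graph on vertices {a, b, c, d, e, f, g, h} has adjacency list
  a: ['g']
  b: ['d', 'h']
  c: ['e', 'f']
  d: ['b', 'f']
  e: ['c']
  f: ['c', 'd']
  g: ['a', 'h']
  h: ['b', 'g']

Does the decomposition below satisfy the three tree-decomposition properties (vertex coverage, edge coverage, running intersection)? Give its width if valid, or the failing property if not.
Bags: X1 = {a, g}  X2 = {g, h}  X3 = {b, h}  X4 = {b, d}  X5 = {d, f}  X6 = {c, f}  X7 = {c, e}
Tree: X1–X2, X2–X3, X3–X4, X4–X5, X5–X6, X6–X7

Yes; width 1.

Checking the three conditions: (i) the bags cover all of {a, b, c, d, e, f, g, h}; (ii) for each edge, some bag contains both endpoints; (iii) the bags containing any fixed vertex form a subtree. All hold, so the decomposition is valid with width 2 − 1 = 1.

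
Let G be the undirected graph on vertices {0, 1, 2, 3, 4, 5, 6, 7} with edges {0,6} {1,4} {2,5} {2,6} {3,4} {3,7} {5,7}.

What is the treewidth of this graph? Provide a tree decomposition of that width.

Treewidth 1.
One such decomposition:
Bags: B1 = {0, 6}  B2 = {2, 6}  B3 = {2, 5}  B4 = {5, 7}  B5 = {3, 7}  B6 = {3, 4}  B7 = {1, 4}
Tree: B1–B2, B2–B3, B3–B4, B4–B5, B5–B6, B6–B7

Each bag holds 2 vertices, so the decomposition has width 1, which upper-bounds the treewidth. Any graph with an edge has treewidth ≥ 1, and G has the edge 0–6. Therefore the treewidth is 1.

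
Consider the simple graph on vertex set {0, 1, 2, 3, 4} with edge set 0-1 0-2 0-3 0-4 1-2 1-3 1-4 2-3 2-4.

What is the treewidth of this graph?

A width-3 tree decomposition is:
Bags: B1 = {0, 1, 2, 4}  B2 = {0, 1, 2, 3}
Tree: B1–B2
The largest bag has 4 vertices, giving width 3; this decomposition certifies tw(G) ≤ 3. Conversely, {0, 1, 2, 3} is a clique of size 4, and the vertices of any clique must share a bag in every tree decomposition; so some bag has ≥ 4 vertices and tw(G) ≥ 3. Therefore the treewidth is 3.

3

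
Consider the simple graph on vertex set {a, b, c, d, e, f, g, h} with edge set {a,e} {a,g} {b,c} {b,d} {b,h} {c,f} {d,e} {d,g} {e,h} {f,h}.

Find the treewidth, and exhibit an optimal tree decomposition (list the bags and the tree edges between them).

Every bag has size at most 3, so the width is 3 − 1 = 2 and tw(G) ≤ 2. For the lower bound, G contains the cycle f–c–b–h–f, so G is not a forest; only forests have treewidth ≤ 1, hence tw(G) ≥ 2. The upper and lower bounds meet at 2, so that is the treewidth.

Treewidth 2.
Bags: B1 = {c, f, h}  B2 = {b, c, h}  B3 = {b, e, h}  B4 = {b, d, e}  B5 = {a, d, e}  B6 = {a, d, g}
Tree: B1–B2, B2–B3, B3–B4, B4–B5, B5–B6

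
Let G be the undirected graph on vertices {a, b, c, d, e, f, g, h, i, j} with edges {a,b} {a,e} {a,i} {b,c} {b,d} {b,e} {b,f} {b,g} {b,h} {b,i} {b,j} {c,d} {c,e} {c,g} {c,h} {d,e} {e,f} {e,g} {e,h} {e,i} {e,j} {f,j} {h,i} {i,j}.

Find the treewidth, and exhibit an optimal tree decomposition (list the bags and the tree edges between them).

Treewidth 3.
Bags: B1 = {b, e, h, i}  B2 = {b, c, e, h}  B3 = {b, e, i, j}  B4 = {b, c, d, e}  B5 = {b, c, e, g}  B6 = {b, e, f, j}  B7 = {a, b, e, i}
Tree: B1–B2, B1–B3, B2–B4, B2–B5, B3–B6, B3–B7

Each bag holds 4 vertices, so the decomposition has width 3, which upper-bounds the treewidth. On the other hand G contains the 4-clique {b, c, d, e}. A clique must lie in a single bag of any decomposition, so no decomposition can have width below 3. Combining the bounds, tw(G) = 3.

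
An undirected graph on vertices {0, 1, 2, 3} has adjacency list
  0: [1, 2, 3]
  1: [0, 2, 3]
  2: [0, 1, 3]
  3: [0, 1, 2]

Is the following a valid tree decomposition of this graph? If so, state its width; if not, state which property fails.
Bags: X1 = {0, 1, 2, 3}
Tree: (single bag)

Yes; width 3.

Checking the three conditions: (i) the bags cover all of {0, 1, 2, 3}; (ii) for each edge, some bag contains both endpoints; (iii) the bags containing any fixed vertex form a subtree. All hold, so the decomposition is valid with width 4 − 1 = 3.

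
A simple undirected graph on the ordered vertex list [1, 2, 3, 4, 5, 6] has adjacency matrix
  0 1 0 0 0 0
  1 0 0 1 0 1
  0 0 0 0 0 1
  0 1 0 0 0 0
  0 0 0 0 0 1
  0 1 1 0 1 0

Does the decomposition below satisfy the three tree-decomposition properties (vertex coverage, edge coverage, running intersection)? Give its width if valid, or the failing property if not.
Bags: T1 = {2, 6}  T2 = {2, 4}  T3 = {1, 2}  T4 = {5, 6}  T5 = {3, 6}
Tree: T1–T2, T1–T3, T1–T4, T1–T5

Yes; width 1.

Checking the three conditions: (i) the bags cover all of {1, 2, 3, 4, 5, 6}; (ii) for each edge, some bag contains both endpoints; (iii) the bags containing any fixed vertex form a subtree. All hold, so the decomposition is valid with width 2 − 1 = 1.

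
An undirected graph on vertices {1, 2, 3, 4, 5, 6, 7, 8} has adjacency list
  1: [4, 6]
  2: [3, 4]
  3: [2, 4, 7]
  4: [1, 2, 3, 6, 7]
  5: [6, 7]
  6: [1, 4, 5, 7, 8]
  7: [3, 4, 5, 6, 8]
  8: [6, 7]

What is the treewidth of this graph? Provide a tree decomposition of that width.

Treewidth 2.
One such decomposition:
Bags: B1 = {4, 6, 7}  B2 = {6, 7, 8}  B3 = {3, 4, 7}  B4 = {5, 6, 7}  B5 = {1, 4, 6}  B6 = {2, 3, 4}
Tree: B1–B2, B1–B3, B2–B4, B1–B5, B3–B6

Every bag has size at most 3, so the width is 3 − 1 = 2 and tw(G) ≤ 2. For the lower bound, the 3 vertices {6, 7, 8} are pairwise adjacent, and any tree decomposition puts a clique entirely inside one bag — forcing width ≥ 2. Hence tw(G) = 2 exactly.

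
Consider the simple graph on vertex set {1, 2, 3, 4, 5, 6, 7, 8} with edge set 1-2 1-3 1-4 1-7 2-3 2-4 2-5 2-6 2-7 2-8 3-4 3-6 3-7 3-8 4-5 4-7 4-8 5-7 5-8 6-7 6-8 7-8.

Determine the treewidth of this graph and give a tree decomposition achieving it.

Treewidth 4.
One such decomposition:
Bags: B1 = {2, 4, 5, 7, 8}  B2 = {2, 3, 4, 7, 8}  B3 = {2, 3, 6, 7, 8}  B4 = {1, 2, 3, 4, 7}
Tree: B1–B2, B2–B3, B2–B4

Every bag has size at most 5, so the width is 5 − 1 = 4 and tw(G) ≤ 4. Conversely, {2, 3, 4, 7, 8} is a clique of size 5, and the vertices of any clique must share a bag in every tree decomposition; so some bag has ≥ 5 vertices and tw(G) ≥ 4. Combining the bounds, tw(G) = 4.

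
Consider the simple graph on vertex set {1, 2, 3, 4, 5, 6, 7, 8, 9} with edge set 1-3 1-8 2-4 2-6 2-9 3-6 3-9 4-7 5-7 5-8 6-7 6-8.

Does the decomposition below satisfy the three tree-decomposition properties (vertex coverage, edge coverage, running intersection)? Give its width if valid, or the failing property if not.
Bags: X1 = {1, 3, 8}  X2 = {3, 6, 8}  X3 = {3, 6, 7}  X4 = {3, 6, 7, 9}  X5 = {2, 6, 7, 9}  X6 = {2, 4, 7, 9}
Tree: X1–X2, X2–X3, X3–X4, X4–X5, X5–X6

A tree decomposition must satisfy three properties: every vertex lies in some bag; for every edge, both endpoints lie together in some bag; and for every vertex, the bags containing it form a connected subtree. Here vertex 5 appears in no bag, so the decomposition is invalid.

No — vertex 5 appears in no bag.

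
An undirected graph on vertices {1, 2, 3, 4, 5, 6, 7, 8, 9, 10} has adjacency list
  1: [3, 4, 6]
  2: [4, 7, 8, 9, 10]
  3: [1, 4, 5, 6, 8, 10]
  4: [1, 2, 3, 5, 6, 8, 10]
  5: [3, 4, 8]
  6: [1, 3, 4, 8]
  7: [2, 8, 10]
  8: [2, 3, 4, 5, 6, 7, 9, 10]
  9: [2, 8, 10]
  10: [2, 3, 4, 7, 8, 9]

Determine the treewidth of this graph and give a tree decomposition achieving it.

Treewidth 3.
One optimal decomposition is:
Bags: B1 = {3, 4, 8, 10}  B2 = {2, 4, 8, 10}  B3 = {2, 8, 9, 10}  B4 = {3, 4, 6, 8}  B5 = {1, 3, 4, 6}  B6 = {3, 4, 5, 8}  B7 = {2, 7, 8, 10}
Tree: B1–B2, B2–B3, B1–B4, B4–B5, B1–B6, B3–B7

Every bag has size at most 4, so the width is 4 − 1 = 3 and tw(G) ≤ 3. For the lower bound, the 4 vertices {2, 8, 9, 10} are pairwise adjacent, and any tree decomposition puts a clique entirely inside one bag — forcing width ≥ 3. Hence tw(G) = 3 exactly.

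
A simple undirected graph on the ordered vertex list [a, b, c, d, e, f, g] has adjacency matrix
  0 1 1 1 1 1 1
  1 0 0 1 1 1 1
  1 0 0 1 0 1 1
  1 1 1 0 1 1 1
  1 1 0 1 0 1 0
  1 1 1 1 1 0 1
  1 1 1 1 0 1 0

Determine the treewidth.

4

A width-4 tree decomposition is:
Bags: B1 = {a, b, d, f, g}  B2 = {a, b, d, e, f}  B3 = {a, c, d, f, g}
Tree: B1–B2, B1–B3
Every bag has size at most 5, so the width is 5 − 1 = 4 and tw(G) ≤ 4. On the other hand G contains the 5-clique {a, c, d, f, g}. A clique must lie in a single bag of any decomposition, so no decomposition can have width below 4. Combining the bounds, tw(G) = 4.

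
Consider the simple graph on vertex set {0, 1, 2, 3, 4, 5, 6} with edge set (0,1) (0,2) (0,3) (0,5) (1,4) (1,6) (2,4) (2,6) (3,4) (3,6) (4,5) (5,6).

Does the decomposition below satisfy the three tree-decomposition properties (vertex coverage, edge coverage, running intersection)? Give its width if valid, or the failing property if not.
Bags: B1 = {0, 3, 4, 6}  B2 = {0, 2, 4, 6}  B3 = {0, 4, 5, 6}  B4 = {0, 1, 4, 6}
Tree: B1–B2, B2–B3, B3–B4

Yes; width 3.

Every vertex of G appears in some bag (union = {0, 1, 2, 3, 4, 5, 6}); every edge is covered by a bag; and for each vertex v the set of bags containing v is connected in the bag tree. The decomposition is therefore valid. The largest bag has 4 vertices, so the width is 3.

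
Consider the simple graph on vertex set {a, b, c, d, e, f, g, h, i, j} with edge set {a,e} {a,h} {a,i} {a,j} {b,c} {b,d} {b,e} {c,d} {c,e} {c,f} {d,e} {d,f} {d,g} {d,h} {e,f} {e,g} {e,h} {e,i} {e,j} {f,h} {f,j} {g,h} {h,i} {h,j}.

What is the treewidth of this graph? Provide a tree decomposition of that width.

The largest bag has 4 vertices, giving width 3; this decomposition certifies tw(G) ≤ 3. Conversely, {d, e, g, h} is a clique of size 4, and the vertices of any clique must share a bag in every tree decomposition; so some bag has ≥ 4 vertices and tw(G) ≥ 3. Hence tw(G) = 3 exactly.

Treewidth 3.
Bags: B1 = {d, e, f, h}  B2 = {d, e, g, h}  B3 = {c, d, e, f}  B4 = {e, f, h, j}  B5 = {b, c, d, e}  B6 = {a, e, h, j}  B7 = {a, e, h, i}
Tree: B1–B2, B1–B3, B1–B4, B3–B5, B4–B6, B6–B7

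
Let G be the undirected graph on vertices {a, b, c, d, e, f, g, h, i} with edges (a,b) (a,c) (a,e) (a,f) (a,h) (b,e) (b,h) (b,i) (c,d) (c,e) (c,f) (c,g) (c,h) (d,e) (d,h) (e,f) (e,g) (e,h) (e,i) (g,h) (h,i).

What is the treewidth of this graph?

3

A width-3 tree decomposition is:
Bags: B1 = {c, e, g, h}  B2 = {a, c, e, h}  B3 = {a, b, e, h}  B4 = {a, c, e, f}  B5 = {b, e, h, i}  B6 = {c, d, e, h}
Tree: B1–B2, B2–B3, B2–B4, B3–B5, B1–B6
Every bag has size at most 4, so the width is 4 − 1 = 3 and tw(G) ≤ 3. For the lower bound, the 4 vertices {c, d, e, h} are pairwise adjacent, and any tree decomposition puts a clique entirely inside one bag — forcing width ≥ 3. Hence tw(G) = 3 exactly.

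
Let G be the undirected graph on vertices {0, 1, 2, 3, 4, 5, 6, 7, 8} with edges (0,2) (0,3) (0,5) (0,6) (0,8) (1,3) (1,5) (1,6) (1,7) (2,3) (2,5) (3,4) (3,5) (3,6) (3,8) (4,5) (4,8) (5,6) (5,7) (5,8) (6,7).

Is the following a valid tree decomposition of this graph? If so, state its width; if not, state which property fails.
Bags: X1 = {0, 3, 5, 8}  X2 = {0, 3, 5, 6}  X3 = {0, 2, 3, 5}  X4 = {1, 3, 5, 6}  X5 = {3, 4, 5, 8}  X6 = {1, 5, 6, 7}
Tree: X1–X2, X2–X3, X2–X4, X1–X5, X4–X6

Yes; width 3.

Every vertex of G appears in some bag (union = {0, 1, 2, 3, 4, 5, 6, 7, 8}); every edge is covered by a bag; and for each vertex v the set of bags containing v is connected in the bag tree. The decomposition is therefore valid. The largest bag has 4 vertices, so the width is 3.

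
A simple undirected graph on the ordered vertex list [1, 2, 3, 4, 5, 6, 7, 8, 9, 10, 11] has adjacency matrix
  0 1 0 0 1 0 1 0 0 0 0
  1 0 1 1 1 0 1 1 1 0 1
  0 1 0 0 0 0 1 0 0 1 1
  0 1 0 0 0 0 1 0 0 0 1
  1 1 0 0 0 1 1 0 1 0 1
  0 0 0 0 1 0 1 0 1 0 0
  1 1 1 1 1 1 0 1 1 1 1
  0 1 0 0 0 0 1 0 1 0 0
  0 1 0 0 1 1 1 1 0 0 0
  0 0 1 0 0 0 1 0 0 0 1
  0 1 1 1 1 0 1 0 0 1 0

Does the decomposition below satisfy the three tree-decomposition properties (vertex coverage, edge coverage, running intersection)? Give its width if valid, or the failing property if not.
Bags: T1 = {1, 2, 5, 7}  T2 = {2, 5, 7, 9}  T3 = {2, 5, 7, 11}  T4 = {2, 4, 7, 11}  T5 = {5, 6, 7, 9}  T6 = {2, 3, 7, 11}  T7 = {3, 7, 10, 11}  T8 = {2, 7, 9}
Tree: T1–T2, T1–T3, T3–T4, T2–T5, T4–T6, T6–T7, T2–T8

No — vertex 8 appears in no bag.

A tree decomposition must satisfy three properties: every vertex lies in some bag; for every edge, both endpoints lie together in some bag; and for every vertex, the bags containing it form a connected subtree. Here vertex 8 appears in no bag, so the decomposition is invalid.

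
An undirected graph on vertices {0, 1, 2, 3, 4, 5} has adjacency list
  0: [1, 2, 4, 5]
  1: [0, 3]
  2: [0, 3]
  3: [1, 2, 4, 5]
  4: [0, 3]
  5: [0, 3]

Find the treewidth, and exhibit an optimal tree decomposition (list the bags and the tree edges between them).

The largest bag has 3 vertices, giving width 2; this decomposition certifies tw(G) ≤ 2. Since 3–2–0–4–3 is a cycle in G, G is not acyclic. Forests are exactly the graphs of treewidth ≤ 1, so tw(G) ≥ 2. Hence tw(G) = 2 exactly.

Treewidth 2.
One such decomposition:
Bags: B1 = {0, 2, 3}  B2 = {0, 3, 4}  B3 = {0, 1, 3}  B4 = {0, 3, 5}
Tree: B1–B2, B2–B3, B3–B4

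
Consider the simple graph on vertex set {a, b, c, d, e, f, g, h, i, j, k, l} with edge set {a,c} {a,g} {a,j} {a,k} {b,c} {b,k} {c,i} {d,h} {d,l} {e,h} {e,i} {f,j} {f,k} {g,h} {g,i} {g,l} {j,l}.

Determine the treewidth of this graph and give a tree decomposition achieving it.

Every bag has size at most 4, so the width is 4 − 1 = 3 and tw(G) ≤ 3. For the lower bound: the 4 vertex sets {b,f,k}, {j}, {a}, {c,g,i,l} are disjoint, each induces a connected subgraph, and every pair is joined by at least one edge of G. Contracting each set to a single vertex therefore yields K_{4} as a minor, and since treewidth is minor-monotone, tw(G) ≥ tw(K_{4}) = 3. Hence tw(G) = 3 exactly.

Treewidth 3.
Bags: B1 = {b, f, j, k}  B2 = {a, b, j, k}  B3 = {a, b, c, j}  B4 = {a, c, j, l}  B5 = {a, c, g, l}  B6 = {c, g, i, l}  B7 = {d, g, i, l}  B8 = {d, g, h, i}  B9 = {d, e, h, i}
Tree: B1–B2, B2–B3, B3–B4, B4–B5, B5–B6, B6–B7, B7–B8, B8–B9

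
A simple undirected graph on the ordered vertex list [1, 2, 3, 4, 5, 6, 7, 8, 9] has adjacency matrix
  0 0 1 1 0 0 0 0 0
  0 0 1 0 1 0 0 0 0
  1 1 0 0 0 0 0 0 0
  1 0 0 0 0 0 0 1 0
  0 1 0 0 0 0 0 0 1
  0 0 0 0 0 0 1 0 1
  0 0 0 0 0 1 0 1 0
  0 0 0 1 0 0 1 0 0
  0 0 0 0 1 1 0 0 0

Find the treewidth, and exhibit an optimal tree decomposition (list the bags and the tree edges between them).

The largest bag has 3 vertices, giving width 2; this decomposition certifies tw(G) ≤ 2. Since 3–1–4–8–7–6–9–5–2–3 is a cycle in G, G is not acyclic. Forests are exactly the graphs of treewidth ≤ 1, so tw(G) ≥ 2. Hence tw(G) = 2 exactly.

Treewidth 2.
One optimal decomposition is:
Bags: B1 = {1, 3, 4}  B2 = {3, 4, 8}  B3 = {3, 7, 8}  B4 = {3, 6, 7}  B5 = {3, 6, 9}  B6 = {3, 5, 9}  B7 = {2, 3, 5}
Tree: B1–B2, B2–B3, B3–B4, B4–B5, B5–B6, B6–B7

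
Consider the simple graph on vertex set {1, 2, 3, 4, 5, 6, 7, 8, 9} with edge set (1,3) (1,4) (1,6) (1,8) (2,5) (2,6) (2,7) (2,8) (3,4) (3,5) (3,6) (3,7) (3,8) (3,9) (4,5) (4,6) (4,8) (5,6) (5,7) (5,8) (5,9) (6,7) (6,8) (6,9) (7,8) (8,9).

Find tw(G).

4

A width-4 tree decomposition is:
Bags: B1 = {3, 5, 6, 8, 9}  B2 = {3, 4, 5, 6, 8}  B3 = {3, 5, 6, 7, 8}  B4 = {1, 3, 4, 6, 8}  B5 = {2, 5, 6, 7, 8}
Tree: B1–B2, B1–B3, B2–B4, B3–B5
Every bag has size at most 5, so the width is 5 − 1 = 4 and tw(G) ≤ 4. Conversely, {2, 5, 6, 7, 8} is a clique of size 5, and the vertices of any clique must share a bag in every tree decomposition; so some bag has ≥ 5 vertices and tw(G) ≥ 4. Hence tw(G) = 4 exactly.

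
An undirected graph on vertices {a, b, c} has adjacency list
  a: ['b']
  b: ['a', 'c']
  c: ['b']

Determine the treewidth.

1

A width-1 tree decomposition is:
Bags: B1 = {b, c}  B2 = {a, b}
Tree: B1–B2
Each bag holds 2 vertices, so the decomposition has width 1, which upper-bounds the treewidth. Since G has at least one edge (e.g. b–c), it is not an edgeless graph, so tw(G) ≥ 1. Combining the bounds, tw(G) = 1.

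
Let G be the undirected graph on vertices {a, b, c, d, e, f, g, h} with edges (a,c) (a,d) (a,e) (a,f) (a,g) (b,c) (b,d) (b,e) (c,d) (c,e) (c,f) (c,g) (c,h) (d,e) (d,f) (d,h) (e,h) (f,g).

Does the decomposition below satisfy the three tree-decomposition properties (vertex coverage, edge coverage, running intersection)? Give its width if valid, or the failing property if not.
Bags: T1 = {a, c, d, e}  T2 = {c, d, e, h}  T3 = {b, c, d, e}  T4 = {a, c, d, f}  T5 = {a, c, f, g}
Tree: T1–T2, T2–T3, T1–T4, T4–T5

Yes; width 3.

Vertex coverage: the bags together contain {a, b, c, d, e, f, g, h}, the full vertex set. Edge coverage: each edge of G has both endpoints in at least one bag. Running intersection: for every vertex, the bags containing it form a connected subtree. All three properties hold, so this is a valid tree decomposition of width max|bag| − 1 = 3, and hence tw(G) ≤ 3.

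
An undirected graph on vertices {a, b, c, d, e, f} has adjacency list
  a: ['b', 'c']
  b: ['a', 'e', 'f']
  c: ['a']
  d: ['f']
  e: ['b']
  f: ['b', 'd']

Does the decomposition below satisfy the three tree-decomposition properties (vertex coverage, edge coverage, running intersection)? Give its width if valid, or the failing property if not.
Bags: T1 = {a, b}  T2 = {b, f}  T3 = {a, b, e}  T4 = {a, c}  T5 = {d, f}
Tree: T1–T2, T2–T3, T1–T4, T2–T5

No — bags containing vertex a are not connected in the tree.

A tree decomposition must satisfy three properties: every vertex lies in some bag; for every edge, both endpoints lie together in some bag; and for every vertex, the bags containing it form a connected subtree. Here bags containing vertex a are not connected in the tree, so the decomposition is invalid.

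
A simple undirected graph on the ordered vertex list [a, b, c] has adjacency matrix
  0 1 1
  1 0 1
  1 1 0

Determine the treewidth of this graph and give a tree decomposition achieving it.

A single bag containing all 3 vertices is trivially a valid decomposition of width 2. For the lower bound, the 3 vertices {a, b, c} are pairwise adjacent, and any tree decomposition puts a clique entirely inside one bag — forcing width ≥ 2. Therefore the treewidth is 2.

Treewidth 2.
One such decomposition:
Bags: B1 = {a, b, c}
Tree: (single bag)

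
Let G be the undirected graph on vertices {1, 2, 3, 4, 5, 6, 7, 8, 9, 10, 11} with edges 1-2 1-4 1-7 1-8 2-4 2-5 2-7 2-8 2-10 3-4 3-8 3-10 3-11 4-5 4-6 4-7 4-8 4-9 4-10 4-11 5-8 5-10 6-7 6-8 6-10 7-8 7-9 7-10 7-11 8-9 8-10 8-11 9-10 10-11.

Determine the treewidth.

4

A width-4 tree decomposition is:
Bags: B1 = {4, 6, 7, 8, 10}  B2 = {2, 4, 7, 8, 10}  B3 = {1, 2, 4, 7, 8}  B4 = {2, 4, 5, 8, 10}  B5 = {4, 7, 8, 10, 11}  B6 = {4, 7, 8, 9, 10}  B7 = {3, 4, 8, 10, 11}
Tree: B1–B2, B2–B3, B2–B4, B1–B5, B1–B6, B5–B7
The largest bag has 5 vertices, giving width 4; this decomposition certifies tw(G) ≤ 4. For the lower bound, the 5 vertices {1, 2, 4, 7, 8} are pairwise adjacent, and any tree decomposition puts a clique entirely inside one bag — forcing width ≥ 4. Combining the bounds, tw(G) = 4.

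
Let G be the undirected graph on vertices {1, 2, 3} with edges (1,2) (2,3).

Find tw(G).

1

A width-1 tree decomposition is:
Bags: B1 = {1, 2}  B2 = {2, 3}
Tree: B1–B2
Every bag has size at most 2, so the width is 2 − 1 = 1 and tw(G) ≤ 1. Since G has at least one edge (e.g. 2–1), it is not an edgeless graph, so tw(G) ≥ 1. The upper and lower bounds meet at 1, so that is the treewidth.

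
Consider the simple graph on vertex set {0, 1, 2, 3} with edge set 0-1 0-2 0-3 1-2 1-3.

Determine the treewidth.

A width-2 tree decomposition is:
Bags: B1 = {0, 1, 2}  B2 = {0, 1, 3}
Tree: B1–B2
Every bag has size at most 3, so the width is 3 − 1 = 2 and tw(G) ≤ 2. On the other hand G contains the 3-clique {0, 1, 2}. A clique must lie in a single bag of any decomposition, so no decomposition can have width below 2. Therefore the treewidth is 2.

2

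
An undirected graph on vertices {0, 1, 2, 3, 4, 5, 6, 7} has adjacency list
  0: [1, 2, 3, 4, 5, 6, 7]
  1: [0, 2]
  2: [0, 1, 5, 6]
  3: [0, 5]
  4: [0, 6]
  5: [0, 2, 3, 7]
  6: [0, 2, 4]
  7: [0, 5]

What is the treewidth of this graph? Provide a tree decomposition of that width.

The largest bag has 3 vertices, giving width 2; this decomposition certifies tw(G) ≤ 2. For the lower bound, the 3 vertices {0, 1, 2} are pairwise adjacent, and any tree decomposition puts a clique entirely inside one bag — forcing width ≥ 2. Therefore the treewidth is 2.

Treewidth 2.
One such decomposition:
Bags: B1 = {0, 1, 2}  B2 = {0, 2, 5}  B3 = {0, 2, 6}  B4 = {0, 4, 6}  B5 = {0, 5, 7}  B6 = {0, 3, 5}
Tree: B1–B2, B2–B3, B3–B4, B2–B5, B2–B6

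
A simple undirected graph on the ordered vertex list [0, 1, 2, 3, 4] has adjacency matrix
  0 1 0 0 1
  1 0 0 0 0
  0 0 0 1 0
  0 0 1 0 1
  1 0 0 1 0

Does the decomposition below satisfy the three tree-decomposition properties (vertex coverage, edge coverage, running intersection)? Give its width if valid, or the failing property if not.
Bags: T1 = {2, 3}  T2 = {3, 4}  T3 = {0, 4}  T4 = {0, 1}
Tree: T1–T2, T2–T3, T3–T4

Yes; width 1.

Checking the three conditions: (i) the bags cover all of {0, 1, 2, 3, 4}; (ii) for each edge, some bag contains both endpoints; (iii) the bags containing any fixed vertex form a subtree. All hold, so the decomposition is valid with width 2 − 1 = 1.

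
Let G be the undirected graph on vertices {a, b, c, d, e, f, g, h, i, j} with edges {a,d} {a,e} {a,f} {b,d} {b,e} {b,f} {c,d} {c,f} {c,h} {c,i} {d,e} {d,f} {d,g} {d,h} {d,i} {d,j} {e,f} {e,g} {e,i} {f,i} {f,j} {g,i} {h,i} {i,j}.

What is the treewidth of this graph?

A width-3 tree decomposition is:
Bags: B1 = {a, d, e, f}  B2 = {d, e, f, i}  B3 = {d, f, i, j}  B4 = {b, d, e, f}  B5 = {d, e, g, i}  B6 = {c, d, f, i}  B7 = {c, d, h, i}
Tree: B1–B2, B2–B3, B1–B4, B2–B5, B2–B6, B6–B7
The largest bag has 4 vertices, giving width 3; this decomposition certifies tw(G) ≤ 3. On the other hand G contains the 4-clique {d, e, g, i}. A clique must lie in a single bag of any decomposition, so no decomposition can have width below 3. Combining the bounds, tw(G) = 3.

3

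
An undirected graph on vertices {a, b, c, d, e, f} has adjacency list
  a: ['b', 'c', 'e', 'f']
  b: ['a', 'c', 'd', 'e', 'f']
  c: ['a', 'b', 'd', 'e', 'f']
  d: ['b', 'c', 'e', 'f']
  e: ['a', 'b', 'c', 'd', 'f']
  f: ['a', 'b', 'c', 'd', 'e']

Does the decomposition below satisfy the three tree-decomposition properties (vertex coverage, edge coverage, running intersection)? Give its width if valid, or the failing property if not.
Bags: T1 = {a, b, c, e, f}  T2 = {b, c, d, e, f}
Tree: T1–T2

Yes; width 4.

Vertex coverage: the bags together contain {a, b, c, d, e, f}, the full vertex set. Edge coverage: each edge of G has both endpoints in at least one bag. Running intersection: for every vertex, the bags containing it form a connected subtree. All three properties hold, so this is a valid tree decomposition of width max|bag| − 1 = 4, and hence tw(G) ≤ 4.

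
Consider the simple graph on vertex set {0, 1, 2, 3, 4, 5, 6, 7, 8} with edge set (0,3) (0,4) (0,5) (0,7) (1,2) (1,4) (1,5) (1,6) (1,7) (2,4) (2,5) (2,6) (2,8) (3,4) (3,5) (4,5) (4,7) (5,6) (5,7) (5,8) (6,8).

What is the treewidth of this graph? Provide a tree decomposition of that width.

The largest bag has 4 vertices, giving width 3; this decomposition certifies tw(G) ≤ 3. On the other hand G contains the 4-clique {2, 5, 6, 8}. A clique must lie in a single bag of any decomposition, so no decomposition can have width below 3. Combining the bounds, tw(G) = 3.

Treewidth 3.
Bags: B1 = {1, 2, 5, 6}  B2 = {1, 2, 4, 5}  B3 = {2, 5, 6, 8}  B4 = {1, 4, 5, 7}  B5 = {0, 4, 5, 7}  B6 = {0, 3, 4, 5}
Tree: B1–B2, B1–B3, B2–B4, B4–B5, B5–B6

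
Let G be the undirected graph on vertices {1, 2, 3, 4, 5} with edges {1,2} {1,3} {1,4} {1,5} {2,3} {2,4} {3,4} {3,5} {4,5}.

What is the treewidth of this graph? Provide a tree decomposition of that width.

Every bag has size at most 4, so the width is 4 − 1 = 3 and tw(G) ≤ 3. For the lower bound, the 4 vertices {1, 2, 3, 4} are pairwise adjacent, and any tree decomposition puts a clique entirely inside one bag — forcing width ≥ 3. The upper and lower bounds meet at 3, so that is the treewidth.

Treewidth 3.
Bags: B1 = {1, 3, 4, 5}  B2 = {1, 2, 3, 4}
Tree: B1–B2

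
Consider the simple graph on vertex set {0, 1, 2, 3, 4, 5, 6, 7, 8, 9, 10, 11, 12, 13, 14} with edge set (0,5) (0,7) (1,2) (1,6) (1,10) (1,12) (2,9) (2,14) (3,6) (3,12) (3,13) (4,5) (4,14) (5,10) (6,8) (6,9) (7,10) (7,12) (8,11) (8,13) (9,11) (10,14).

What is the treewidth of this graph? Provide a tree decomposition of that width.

Each bag holds 4 vertices, so the decomposition has width 3, which upper-bounds the treewidth. For the lower bound: the 4 vertex sets {0,4,5}, {7}, {10}, {1,2,12,14} are disjoint, each induces a connected subgraph, and every pair is joined by at least one edge of G. Contracting each set to a single vertex therefore yields K_{4} as a minor, and since treewidth is minor-monotone, tw(G) ≥ tw(K_{4}) = 3. The upper and lower bounds meet at 3, so that is the treewidth.

Treewidth 3.
One optimal decomposition is:
Bags: B1 = {0, 4, 5, 7}  B2 = {4, 5, 7, 10}  B3 = {4, 7, 10, 14}  B4 = {7, 10, 12, 14}  B5 = {1, 10, 12, 14}  B6 = {1, 2, 12, 14}  B7 = {1, 2, 3, 12}  B8 = {1, 2, 3, 6}  B9 = {2, 3, 6, 9}  B10 = {3, 6, 9, 13}  B11 = {6, 8, 9, 13}  B12 = {8, 9, 11, 13}
Tree: B1–B2, B2–B3, B3–B4, B4–B5, B5–B6, B6–B7, B7–B8, B8–B9, B9–B10, B10–B11, B11–B12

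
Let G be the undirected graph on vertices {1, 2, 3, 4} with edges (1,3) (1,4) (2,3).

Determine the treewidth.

A width-1 tree decomposition is:
Bags: B1 = {2, 3}  B2 = {1, 3}  B3 = {1, 4}
Tree: B1–B2, B2–B3
Each bag holds 2 vertices, so the decomposition has width 1, which upper-bounds the treewidth. Since G has at least one edge (e.g. 2–3), it is not an edgeless graph, so tw(G) ≥ 1. Hence tw(G) = 1 exactly.

1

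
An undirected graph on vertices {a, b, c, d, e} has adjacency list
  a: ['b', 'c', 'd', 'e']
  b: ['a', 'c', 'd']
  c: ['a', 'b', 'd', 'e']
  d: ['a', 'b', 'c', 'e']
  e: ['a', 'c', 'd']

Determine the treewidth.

A width-3 tree decomposition is:
Bags: B1 = {a, b, c, d}  B2 = {a, c, d, e}
Tree: B1–B2
Each bag holds 4 vertices, so the decomposition has width 3, which upper-bounds the treewidth. For the lower bound, the 4 vertices {a, c, d, e} are pairwise adjacent, and any tree decomposition puts a clique entirely inside one bag — forcing width ≥ 3. The upper and lower bounds meet at 3, so that is the treewidth.

3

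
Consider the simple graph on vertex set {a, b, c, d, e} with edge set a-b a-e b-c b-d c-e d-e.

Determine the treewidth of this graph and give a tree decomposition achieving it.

Treewidth 2.
One such decomposition:
Bags: B1 = {b, c, e}  B2 = {a, b, e}  B3 = {b, d, e}
Tree: B1–B2, B2–B3

The largest bag has 3 vertices, giving width 2; this decomposition certifies tw(G) ≤ 2. The edges c–b–a–e–c form a cycle, so G is not a tree and its treewidth is at least 2. Therefore the treewidth is 2.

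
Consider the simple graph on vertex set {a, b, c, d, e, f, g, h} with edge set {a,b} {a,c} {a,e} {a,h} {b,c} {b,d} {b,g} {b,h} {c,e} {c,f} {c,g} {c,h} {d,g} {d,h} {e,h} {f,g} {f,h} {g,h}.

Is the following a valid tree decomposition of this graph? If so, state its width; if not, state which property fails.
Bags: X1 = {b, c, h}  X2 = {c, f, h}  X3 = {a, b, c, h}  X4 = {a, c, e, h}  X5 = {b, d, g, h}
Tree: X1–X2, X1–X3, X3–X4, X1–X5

No — edge (g,c) lies in no bag.

A tree decomposition must satisfy three properties: every vertex lies in some bag; for every edge, both endpoints lie together in some bag; and for every vertex, the bags containing it form a connected subtree. Here edge (g,c) lies in no bag, so the decomposition is invalid.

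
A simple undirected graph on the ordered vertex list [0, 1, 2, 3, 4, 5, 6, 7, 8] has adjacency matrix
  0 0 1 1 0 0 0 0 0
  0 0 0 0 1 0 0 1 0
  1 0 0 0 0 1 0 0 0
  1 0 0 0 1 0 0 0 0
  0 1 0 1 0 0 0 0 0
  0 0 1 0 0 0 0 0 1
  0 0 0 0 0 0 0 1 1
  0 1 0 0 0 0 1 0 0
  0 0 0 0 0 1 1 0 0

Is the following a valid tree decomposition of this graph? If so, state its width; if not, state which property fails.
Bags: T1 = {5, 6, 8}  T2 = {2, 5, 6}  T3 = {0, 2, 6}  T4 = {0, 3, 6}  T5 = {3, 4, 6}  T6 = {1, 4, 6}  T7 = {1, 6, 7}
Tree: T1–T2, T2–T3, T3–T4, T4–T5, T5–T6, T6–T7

Yes; width 2.

Checking the three conditions: (i) the bags cover all of {0, 1, 2, 3, 4, 5, 6, 7, 8}; (ii) for each edge, some bag contains both endpoints; (iii) the bags containing any fixed vertex form a subtree. All hold, so the decomposition is valid with width 3 − 1 = 2.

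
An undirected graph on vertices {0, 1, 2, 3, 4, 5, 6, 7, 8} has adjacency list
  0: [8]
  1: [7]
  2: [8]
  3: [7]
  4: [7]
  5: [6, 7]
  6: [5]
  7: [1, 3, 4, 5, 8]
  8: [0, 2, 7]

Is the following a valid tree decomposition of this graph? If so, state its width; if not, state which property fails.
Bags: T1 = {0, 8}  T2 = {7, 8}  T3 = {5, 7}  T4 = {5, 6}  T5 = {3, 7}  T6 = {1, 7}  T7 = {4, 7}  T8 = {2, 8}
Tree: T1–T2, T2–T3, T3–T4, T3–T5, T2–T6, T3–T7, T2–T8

Vertex coverage: the bags together contain {0, 1, 2, 3, 4, 5, 6, 7, 8}, the full vertex set. Edge coverage: each edge of G has both endpoints in at least one bag. Running intersection: for every vertex, the bags containing it form a connected subtree. All three properties hold, so this is a valid tree decomposition of width max|bag| − 1 = 1, and hence tw(G) ≤ 1.

Yes; width 1.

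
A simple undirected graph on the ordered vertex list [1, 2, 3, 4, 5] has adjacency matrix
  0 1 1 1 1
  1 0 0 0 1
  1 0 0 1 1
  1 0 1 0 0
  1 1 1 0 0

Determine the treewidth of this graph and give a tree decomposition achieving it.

Treewidth 2.
One optimal decomposition is:
Bags: B1 = {1, 2, 5}  B2 = {1, 3, 5}  B3 = {1, 3, 4}
Tree: B1–B2, B2–B3

Every bag has size at most 3, so the width is 3 − 1 = 2 and tw(G) ≤ 2. For the lower bound, the 3 vertices {1, 2, 5} are pairwise adjacent, and any tree decomposition puts a clique entirely inside one bag — forcing width ≥ 2. Therefore the treewidth is 2.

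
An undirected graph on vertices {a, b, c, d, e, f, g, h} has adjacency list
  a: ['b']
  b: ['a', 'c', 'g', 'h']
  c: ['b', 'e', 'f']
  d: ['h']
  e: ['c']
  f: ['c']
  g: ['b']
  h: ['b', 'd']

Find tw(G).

A width-1 tree decomposition is:
Bags: B1 = {b, h}  B2 = {d, h}  B3 = {b, c}  B4 = {b, g}  B5 = {a, b}  B6 = {c, e}  B7 = {c, f}
Tree: B1–B2, B1–B3, B3–B4, B4–B5, B3–B6, B6–B7
The largest bag has 2 vertices, giving width 1; this decomposition certifies tw(G) ≤ 1. Any graph with an edge has treewidth ≥ 1, and G has the edge b–h. Combining the bounds, tw(G) = 1.

1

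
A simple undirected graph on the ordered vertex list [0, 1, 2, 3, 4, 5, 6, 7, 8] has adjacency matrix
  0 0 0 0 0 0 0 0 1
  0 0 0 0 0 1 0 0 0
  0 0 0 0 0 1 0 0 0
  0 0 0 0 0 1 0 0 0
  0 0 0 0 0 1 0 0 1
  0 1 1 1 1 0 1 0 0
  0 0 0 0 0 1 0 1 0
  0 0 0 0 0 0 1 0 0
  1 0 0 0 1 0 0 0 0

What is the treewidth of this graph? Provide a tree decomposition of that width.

Every bag has size at most 2, so the width is 2 − 1 = 1 and tw(G) ≤ 1. Any graph with an edge has treewidth ≥ 1, and G has the edge 5–1. The upper and lower bounds meet at 1, so that is the treewidth.

Treewidth 1.
One optimal decomposition is:
Bags: B1 = {1, 5}  B2 = {2, 5}  B3 = {5, 6}  B4 = {4, 5}  B5 = {6, 7}  B6 = {4, 8}  B7 = {0, 8}  B8 = {3, 5}
Tree: B1–B2, B2–B3, B3–B4, B3–B5, B4–B6, B6–B7, B3–B8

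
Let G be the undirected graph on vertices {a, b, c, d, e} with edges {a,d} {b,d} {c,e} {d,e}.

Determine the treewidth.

A width-1 tree decomposition is:
Bags: B1 = {b, d}  B2 = {d, e}  B3 = {c, e}  B4 = {a, d}
Tree: B1–B2, B2–B3, B1–B4
Every bag has size at most 2, so the width is 2 − 1 = 1 and tw(G) ≤ 1. G has an edge, so its treewidth is at least 1. Combining the bounds, tw(G) = 1.

1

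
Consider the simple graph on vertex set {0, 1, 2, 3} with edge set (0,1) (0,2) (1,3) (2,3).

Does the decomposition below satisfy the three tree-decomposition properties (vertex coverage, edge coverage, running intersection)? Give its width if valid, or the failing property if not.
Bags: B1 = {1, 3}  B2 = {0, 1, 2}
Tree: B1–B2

No — edge (2,3) lies in no bag.

A tree decomposition must satisfy three properties: every vertex lies in some bag; for every edge, both endpoints lie together in some bag; and for every vertex, the bags containing it form a connected subtree. Here edge (2,3) lies in no bag, so the decomposition is invalid.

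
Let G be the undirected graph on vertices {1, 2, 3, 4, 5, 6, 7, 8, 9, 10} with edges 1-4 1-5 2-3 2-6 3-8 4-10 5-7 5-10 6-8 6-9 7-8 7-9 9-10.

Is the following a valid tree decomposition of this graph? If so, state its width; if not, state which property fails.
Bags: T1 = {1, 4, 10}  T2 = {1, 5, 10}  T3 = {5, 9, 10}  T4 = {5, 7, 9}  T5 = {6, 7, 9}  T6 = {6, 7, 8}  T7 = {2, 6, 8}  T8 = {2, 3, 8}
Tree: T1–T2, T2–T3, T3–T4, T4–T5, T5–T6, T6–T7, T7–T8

Checking the three conditions: (i) the bags cover all of {1, 2, 3, 4, 5, 6, 7, 8, 9, 10}; (ii) for each edge, some bag contains both endpoints; (iii) the bags containing any fixed vertex form a subtree. All hold, so the decomposition is valid with width 3 − 1 = 2.

Yes; width 2.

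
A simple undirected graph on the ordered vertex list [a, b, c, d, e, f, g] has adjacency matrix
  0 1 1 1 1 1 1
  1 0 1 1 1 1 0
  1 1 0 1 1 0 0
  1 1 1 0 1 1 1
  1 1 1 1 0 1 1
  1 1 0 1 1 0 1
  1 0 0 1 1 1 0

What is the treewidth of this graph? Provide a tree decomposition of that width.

Each bag holds 5 vertices, so the decomposition has width 4, which upper-bounds the treewidth. On the other hand G contains the 5-clique {a, b, c, d, e}. A clique must lie in a single bag of any decomposition, so no decomposition can have width below 4. Therefore the treewidth is 4.

Treewidth 4.
One optimal decomposition is:
Bags: B1 = {a, b, d, e, f}  B2 = {a, d, e, f, g}  B3 = {a, b, c, d, e}
Tree: B1–B2, B1–B3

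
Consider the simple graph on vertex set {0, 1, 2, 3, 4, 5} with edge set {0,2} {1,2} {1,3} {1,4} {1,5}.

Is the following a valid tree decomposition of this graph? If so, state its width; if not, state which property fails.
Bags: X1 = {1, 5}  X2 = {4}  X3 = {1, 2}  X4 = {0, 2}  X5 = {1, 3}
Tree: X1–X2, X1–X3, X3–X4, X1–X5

No — edge (1,4) lies in no bag.

A tree decomposition must satisfy three properties: every vertex lies in some bag; for every edge, both endpoints lie together in some bag; and for every vertex, the bags containing it form a connected subtree. Here edge (1,4) lies in no bag, so the decomposition is invalid.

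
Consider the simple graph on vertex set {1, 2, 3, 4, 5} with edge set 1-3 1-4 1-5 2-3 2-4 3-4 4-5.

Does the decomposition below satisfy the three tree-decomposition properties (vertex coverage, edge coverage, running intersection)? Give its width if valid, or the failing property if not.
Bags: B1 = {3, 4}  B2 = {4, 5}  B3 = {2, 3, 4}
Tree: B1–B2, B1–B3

No — vertex 1 appears in no bag.

A tree decomposition must satisfy three properties: every vertex lies in some bag; for every edge, both endpoints lie together in some bag; and for every vertex, the bags containing it form a connected subtree. Here vertex 1 appears in no bag, so the decomposition is invalid.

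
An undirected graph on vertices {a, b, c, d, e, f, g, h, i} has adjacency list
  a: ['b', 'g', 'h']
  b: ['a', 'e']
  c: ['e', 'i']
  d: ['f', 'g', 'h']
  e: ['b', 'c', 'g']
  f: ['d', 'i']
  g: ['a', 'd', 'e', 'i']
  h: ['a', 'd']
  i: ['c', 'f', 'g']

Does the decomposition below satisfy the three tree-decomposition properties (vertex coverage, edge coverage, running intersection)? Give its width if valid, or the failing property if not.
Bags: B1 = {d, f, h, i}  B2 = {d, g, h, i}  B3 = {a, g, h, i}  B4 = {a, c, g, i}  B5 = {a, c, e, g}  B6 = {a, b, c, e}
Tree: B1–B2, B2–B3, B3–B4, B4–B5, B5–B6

Yes; width 3.

Every vertex of G appears in some bag (union = {a, b, c, d, e, f, g, h, i}); every edge is covered by a bag; and for each vertex v the set of bags containing v is connected in the bag tree. The decomposition is therefore valid. The largest bag has 4 vertices, so the width is 3.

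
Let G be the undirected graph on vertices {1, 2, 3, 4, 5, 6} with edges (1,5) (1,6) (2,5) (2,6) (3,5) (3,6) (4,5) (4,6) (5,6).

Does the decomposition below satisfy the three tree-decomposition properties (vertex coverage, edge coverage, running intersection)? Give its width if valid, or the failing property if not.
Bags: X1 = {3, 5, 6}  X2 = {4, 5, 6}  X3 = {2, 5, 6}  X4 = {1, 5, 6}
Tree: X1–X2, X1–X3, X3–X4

Checking the three conditions: (i) the bags cover all of {1, 2, 3, 4, 5, 6}; (ii) for each edge, some bag contains both endpoints; (iii) the bags containing any fixed vertex form a subtree. All hold, so the decomposition is valid with width 3 − 1 = 2.

Yes; width 2.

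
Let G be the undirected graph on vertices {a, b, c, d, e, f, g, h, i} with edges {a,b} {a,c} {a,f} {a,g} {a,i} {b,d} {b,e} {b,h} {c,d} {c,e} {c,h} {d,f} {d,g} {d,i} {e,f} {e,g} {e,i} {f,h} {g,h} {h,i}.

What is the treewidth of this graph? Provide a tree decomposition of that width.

Every bag has size at most 5, so the width is 5 − 1 = 4 and tw(G) ≤ 4. For the lower bound: the 5 vertex sets {b,e}, {a,f}, {g,h}, {d}, {i} are disjoint, each induces a connected subgraph, and every pair is joined by at least one edge of G. Contracting each set to a single vertex therefore yields K_{5} as a minor, and since treewidth is minor-monotone, tw(G) ≥ tw(K_{5}) = 4. Therefore the treewidth is 4.

Treewidth 4.
One such decomposition:
Bags: B1 = {a, b, d, e, h}  B2 = {a, d, e, f, h}  B3 = {a, d, e, g, h}  B4 = {a, d, e, h, i}  B5 = {a, c, d, e, h}
Tree: B1–B2, B2–B3, B3–B4, B4–B5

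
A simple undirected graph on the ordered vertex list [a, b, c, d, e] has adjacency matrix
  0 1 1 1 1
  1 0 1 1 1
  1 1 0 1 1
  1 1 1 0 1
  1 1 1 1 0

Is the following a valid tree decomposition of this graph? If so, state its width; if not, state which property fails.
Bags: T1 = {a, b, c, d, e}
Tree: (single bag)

Vertex coverage: the bags together contain {a, b, c, d, e}, the full vertex set. Edge coverage: each edge of G has both endpoints in at least one bag. Running intersection: for every vertex, the bags containing it form a connected subtree. All three properties hold, so this is a valid tree decomposition of width max|bag| − 1 = 4, and hence tw(G) ≤ 4.

Yes; width 4.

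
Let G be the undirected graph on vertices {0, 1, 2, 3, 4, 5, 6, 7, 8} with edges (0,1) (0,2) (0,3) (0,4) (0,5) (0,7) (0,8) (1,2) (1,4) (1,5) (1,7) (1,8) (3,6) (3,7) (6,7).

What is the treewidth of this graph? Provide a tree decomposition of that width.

Every bag has size at most 3, so the width is 3 − 1 = 2 and tw(G) ≤ 2. Conversely, {0, 1, 2} is a clique of size 3, and the vertices of any clique must share a bag in every tree decomposition; so some bag has ≥ 3 vertices and tw(G) ≥ 2. Therefore the treewidth is 2.

Treewidth 2.
One optimal decomposition is:
Bags: B1 = {0, 1, 7}  B2 = {0, 1, 2}  B3 = {0, 1, 5}  B4 = {0, 1, 8}  B5 = {0, 1, 4}  B6 = {0, 3, 7}  B7 = {3, 6, 7}
Tree: B1–B2, B2–B3, B3–B4, B3–B5, B1–B6, B6–B7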